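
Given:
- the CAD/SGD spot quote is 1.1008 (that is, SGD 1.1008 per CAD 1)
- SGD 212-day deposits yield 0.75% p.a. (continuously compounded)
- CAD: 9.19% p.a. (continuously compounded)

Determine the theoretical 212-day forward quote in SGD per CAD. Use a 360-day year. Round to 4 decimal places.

1.0474

T = 212/360 years.
Growth of 1 SGD over T: e^(0.0075×212/360) = 1.0044264.
CAD growth factor: e^(0.0919×212/360) = 1.0556101.
So F = 1.1008 × 1.0044264 / 1.0556101 = 1.047425 (SGD/CAD).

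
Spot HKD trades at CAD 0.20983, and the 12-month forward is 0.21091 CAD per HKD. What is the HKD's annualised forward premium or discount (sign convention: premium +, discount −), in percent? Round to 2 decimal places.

+0.51%

T = 1 year.
HKD trades forward at +0.51470% vs spot over the period.
Annualise by dividing by T: 0.0051470 / 1 = 0.005147 → 0.51%.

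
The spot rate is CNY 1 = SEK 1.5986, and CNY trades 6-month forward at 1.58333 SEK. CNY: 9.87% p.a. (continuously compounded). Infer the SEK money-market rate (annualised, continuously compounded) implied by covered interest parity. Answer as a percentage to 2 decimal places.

7.95%

T = 6/12 years.
By CIP, F/S equals the SEK-to-CNY growth ratio: 1.58333/1.5986 = 0.9904479.
CNY growth factor: e^(0.0987×6/12) = 1.050588.
So the SEK growth factor = 1.0405527.
Take logs: ln 1.0405527 / (6/12) = 0.079504, so 7.95%.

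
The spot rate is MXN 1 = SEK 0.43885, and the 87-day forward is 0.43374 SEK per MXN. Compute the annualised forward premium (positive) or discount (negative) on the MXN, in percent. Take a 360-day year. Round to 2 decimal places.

-4.82%

T = 87/360 years.
(F − S)/S = (0.43374 − 0.43885)/0.43885 = -0.0116441.
Annualise by dividing by T: -0.0116441 / (87/360) = -0.048182 → -4.82%.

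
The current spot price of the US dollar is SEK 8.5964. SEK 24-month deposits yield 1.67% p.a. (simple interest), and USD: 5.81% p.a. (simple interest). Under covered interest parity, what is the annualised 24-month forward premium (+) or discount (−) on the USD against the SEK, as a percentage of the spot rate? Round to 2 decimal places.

-3.71%

T = 2 years.
CIP forward (SEK per USD) = 8.5964 × 1.033400/1.116200 = 7.9587169.
Annualised premium = (F − S)/S × (1/T) = (7.9587169 − 8.5964)/8.5964 ÷ 2 = -3.71%.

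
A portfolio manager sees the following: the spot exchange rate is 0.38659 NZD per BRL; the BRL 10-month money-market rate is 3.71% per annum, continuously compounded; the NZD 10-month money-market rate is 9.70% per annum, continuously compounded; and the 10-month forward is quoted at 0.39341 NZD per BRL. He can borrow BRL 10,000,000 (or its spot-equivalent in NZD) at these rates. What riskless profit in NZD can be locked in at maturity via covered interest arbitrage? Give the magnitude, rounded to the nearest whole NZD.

NZD 133,742

T = 10/12 years.
Invest the BRL and cover forward: 10,000,000 × 1.03139955 × 0.39341 = NZD 4,057,628.97.
Convert at spot and invest in NZD: 10,000,000 × 0.38659 × 1.084190183 = NZD 4,191,370.83.
The quoted forward undervalues BRL, so borrow BRL, convert to NZD at spot, deposit the NZD at 9.70%, and buy BRL forward at 0.39341 to cover the loan.
The gap between the two covered legs is NZD 133,742.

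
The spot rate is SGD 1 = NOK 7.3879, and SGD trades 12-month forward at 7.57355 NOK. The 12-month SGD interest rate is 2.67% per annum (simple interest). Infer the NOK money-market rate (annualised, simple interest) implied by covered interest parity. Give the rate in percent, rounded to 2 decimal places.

5.25%

T = 1 year.
CIP gives F = S · g_NOK/g_SGD, so g_NOK/g_SGD = 7.57355/7.3879 = 1.0251289.
The SGD side grows by 1 + 0.0267×1 = 1.026700.
So the NOK growth factor = 1.0524998.
r = (1.0524998 − 1)/1 = 0.052500 → 5.25%.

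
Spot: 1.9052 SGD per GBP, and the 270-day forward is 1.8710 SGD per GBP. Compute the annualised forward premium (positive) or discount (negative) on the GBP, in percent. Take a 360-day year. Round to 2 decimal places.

-2.39%

T = 270/360 years.
(F − S)/S = (1.8710 − 1.9052)/1.9052 = -0.0179509.
×(1/T) gives -2.39% p.a.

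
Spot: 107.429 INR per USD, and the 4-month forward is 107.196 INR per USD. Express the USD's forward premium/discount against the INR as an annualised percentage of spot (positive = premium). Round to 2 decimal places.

T = 4/12 years.
(F − S)/S = (107.196 − 107.429)/107.429 = -0.0021689.
×(1/T) gives -0.65% p.a.

-0.65%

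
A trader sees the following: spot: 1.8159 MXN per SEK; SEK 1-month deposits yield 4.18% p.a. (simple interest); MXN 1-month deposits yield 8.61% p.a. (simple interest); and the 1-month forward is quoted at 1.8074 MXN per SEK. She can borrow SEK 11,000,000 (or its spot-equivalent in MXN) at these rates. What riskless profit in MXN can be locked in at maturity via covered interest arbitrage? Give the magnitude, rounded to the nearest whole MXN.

T = 1/12 years.
Route A — deposit SEK, sell forward: 11,000,000 × 1.0034833333 × 1.8074 = MXN 19,950,653.54.
Route B — convert at spot, deposit MXN: 11,000,000 × 1.8159 × 1.007175 = MXN 20,118,219.91.
The quoted forward undervalues SEK, so borrow SEK, convert to MXN at spot, deposit the MXN at 8.61%, and buy SEK forward at 1.8074 to cover the loan.
The gap between the two covered legs is MXN 167,566.

MXN 167,566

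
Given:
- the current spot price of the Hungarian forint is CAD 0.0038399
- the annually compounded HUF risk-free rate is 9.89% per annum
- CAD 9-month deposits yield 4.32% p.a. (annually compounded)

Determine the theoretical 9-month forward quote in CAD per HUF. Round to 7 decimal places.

0.0036930

T = 9/12 years.
Growth of 1 CAD over T: (1 + 0.0432)^(9/12) = 1.0322281.
HUF accumulates by (1 + 0.0989)^(9/12) = 1.0732938.
Forward (CAD per HUF) = 0.0038399 × 1.0322281 / 1.0732938 = 0.003692980.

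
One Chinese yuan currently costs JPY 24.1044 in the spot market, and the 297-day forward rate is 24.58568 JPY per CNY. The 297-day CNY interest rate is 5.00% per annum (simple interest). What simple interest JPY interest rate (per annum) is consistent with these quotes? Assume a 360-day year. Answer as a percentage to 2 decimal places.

T = 297/360 years.
CIP gives F = S · g_JPY/g_CNY, so g_JPY/g_CNY = 24.58568/24.1044 = 1.0199665.
The CNY side grows by 1 + 0.0500×297/360 = 1.041250.
Hence g_JPY = 1.0620401.
r = (1.0620401 − 1)/(297/360) = 0.075200 → 7.52%.

7.52%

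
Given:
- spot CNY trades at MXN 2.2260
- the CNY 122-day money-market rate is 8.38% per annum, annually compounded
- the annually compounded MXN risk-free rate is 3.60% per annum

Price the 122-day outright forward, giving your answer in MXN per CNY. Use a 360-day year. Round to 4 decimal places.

T = 122/360 years.
Growth of 1 MXN over T: (1 + 0.0360)^(122/360) = 1.0120576.
CNY accumulates by (1 + 0.0838)^(122/360) = 1.0276468.
CIP: F = S · (grow MXN)/(grow CNY) = 2.226 × 1.0120576/1.0276468 = 2.192232 MXN per CNY.

2.1922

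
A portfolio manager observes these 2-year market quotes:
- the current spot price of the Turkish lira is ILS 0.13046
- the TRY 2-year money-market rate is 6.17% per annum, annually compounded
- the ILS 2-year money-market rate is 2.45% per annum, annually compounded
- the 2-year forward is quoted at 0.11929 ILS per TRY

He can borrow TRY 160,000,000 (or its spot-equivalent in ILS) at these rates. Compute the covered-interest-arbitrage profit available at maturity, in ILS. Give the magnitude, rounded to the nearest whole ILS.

ILS 394,614

T = 2 years.
Invest the TRY and cover forward: 160,000,000 × 1.12720689 × 0.11929 = ILS 21,514,321.59.
Convert at spot and invest in ILS: 160,000,000 × 0.13046 × 1.04960025 = ILS 21,908,935.78.
The quoted forward undervalues TRY, so borrow TRY, convert to ILS at spot, deposit the ILS at 2.45%, and buy TRY forward at 0.11929 to cover the loan.
The gap between the two covered legs is ILS 394,614.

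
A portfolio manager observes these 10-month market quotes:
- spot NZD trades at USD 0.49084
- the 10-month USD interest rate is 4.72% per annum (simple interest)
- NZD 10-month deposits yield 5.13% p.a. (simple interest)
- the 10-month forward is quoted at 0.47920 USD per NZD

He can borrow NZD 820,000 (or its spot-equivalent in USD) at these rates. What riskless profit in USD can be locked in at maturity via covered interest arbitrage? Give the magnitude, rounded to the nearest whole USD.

USD 8,578

T = 10/12 years.
Keep in NZD, deliver into the forward: 820,000·1.042750·0.47920 = USD 409,742.36.
Swap to USD now, deposit: 820,000·0.49084·1.03933333 = USD 418,320.02.
The quoted forward undervalues NZD, so borrow NZD, convert to USD at spot, deposit the USD at 4.72%, and buy NZD forward at 0.47920 to cover the loan.
Arbitrage profit = |409,742.36 − 418,320.02| = USD 8,578.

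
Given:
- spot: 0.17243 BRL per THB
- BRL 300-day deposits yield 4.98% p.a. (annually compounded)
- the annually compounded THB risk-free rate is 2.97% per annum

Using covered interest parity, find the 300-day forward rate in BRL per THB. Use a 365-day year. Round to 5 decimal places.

0.17519

T = 300/365 years.
Growth of 1 BRL over T: (1 + 0.0498)^(300/365) = 1.0407535.
THB growth factor: (1 + 0.0297)^(300/365) = 1.0243471.
CIP: F = S · (grow BRL)/(grow THB) = 0.17243 × 1.0407535/1.0243471 = 0.1751917 BRL per THB.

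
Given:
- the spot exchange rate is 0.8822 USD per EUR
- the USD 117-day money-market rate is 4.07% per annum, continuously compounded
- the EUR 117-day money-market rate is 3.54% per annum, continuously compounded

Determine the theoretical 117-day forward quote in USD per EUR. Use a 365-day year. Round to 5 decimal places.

0.88370

T = 117/365 years.
USD growth factor: e^(0.0407×117/365) = 1.0131318.
EUR accumulates by e^(0.0354×117/365) = 1.011412.
So F = 0.8822 × 1.0131318 / 1.011412 = 0.8837001 (USD/EUR).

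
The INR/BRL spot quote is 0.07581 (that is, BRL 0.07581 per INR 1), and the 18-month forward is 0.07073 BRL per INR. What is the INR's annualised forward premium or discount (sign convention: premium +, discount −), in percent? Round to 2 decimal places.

T = 18/12 years.
INR trades forward at -6.70096% vs spot over the period.
Per annum: -0.0670096 / (18/12) = -0.044673 = -4.47%.

-4.47%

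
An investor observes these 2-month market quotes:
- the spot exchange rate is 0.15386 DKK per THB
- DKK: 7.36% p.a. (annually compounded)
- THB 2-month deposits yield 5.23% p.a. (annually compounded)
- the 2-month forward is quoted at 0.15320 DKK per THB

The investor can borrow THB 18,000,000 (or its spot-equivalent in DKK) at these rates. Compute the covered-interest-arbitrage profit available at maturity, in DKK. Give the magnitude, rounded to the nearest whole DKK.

T = 2/12 years.
Keep in THB, deliver into the forward: 18,000,000·1.008532571·0.15320 = DKK 2,781,129.42.
Swap to DKK now, deposit: 18,000,000·0.15386·1.011906573 = DKK 2,802,455.02.
The quoted forward undervalues THB, so borrow THB, convert to DKK at spot, deposit the DKK at 7.36%, and buy THB forward at 0.15320 to cover the loan.
The gap between the two covered legs is DKK 21,326.

DKK 21,326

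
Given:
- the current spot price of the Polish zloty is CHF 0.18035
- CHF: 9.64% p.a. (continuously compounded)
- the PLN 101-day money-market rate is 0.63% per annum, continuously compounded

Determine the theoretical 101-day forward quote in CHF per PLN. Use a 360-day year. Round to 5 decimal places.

0.18497

T = 101/360 years.
CHF growth factor: e^(0.0964×101/360) = 1.0274146.
PLN accumulates by e^(0.0063×101/360) = 1.0017691.
So F = 0.18035 × 1.0274146 / 1.0017691 = 0.1849670 (CHF/PLN).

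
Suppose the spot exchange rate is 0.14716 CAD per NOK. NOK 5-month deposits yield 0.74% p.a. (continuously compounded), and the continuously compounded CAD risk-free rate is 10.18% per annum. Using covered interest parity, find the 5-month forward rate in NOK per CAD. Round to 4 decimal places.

T = 5/12 years.
CAD accumulates by e^(0.1018×5/12) = 1.0433291.
NOK growth factor: e^(0.0074×5/12) = 1.0030881.
CIP: F = S · (grow CAD)/(grow NOK) = 0.14716 × 1.0433291/1.0030881 = 0.1530636 CAD per NOK.
Invert for NOK per CAD: 1 / 0.1530636 = 6.5332.

6.5332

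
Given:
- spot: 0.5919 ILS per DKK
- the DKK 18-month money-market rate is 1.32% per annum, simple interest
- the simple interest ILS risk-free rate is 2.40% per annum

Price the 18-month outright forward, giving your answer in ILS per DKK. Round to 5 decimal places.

T = 18/12 years.
Growth of 1 ILS over T: 1 + 0.0240×18/12 = 1.036000.
Growth of 1 DKK over T: 1 + 0.0132×18/12 = 1.019800.
Forward (ILS per DKK) = 0.5919 × 1.036000 / 1.019800 = 0.6013026.

0.60130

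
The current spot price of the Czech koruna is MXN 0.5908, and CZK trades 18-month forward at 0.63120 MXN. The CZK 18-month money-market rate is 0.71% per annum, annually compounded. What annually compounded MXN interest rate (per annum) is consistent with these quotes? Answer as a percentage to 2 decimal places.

T = 18/12 years.
CIP gives F = S · g_MXN/g_CZK, so g_MXN/g_CZK = 0.6312/0.5908 = 1.0683819.
CZK growth factor: (1 + 0.0071)^(18/12) = 1.0106689.
That pins the MXN growth at 1.0797804.
r = 1.0797804^(12/18) − 1 = 0.052504 → 5.25%.

5.25%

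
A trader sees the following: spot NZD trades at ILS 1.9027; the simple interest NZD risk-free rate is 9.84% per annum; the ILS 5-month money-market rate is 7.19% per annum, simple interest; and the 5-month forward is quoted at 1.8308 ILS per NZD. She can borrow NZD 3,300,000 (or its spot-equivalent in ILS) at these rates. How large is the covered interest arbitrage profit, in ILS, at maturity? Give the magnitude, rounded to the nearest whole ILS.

T = 5/12 years.
Route A — deposit NZD, sell forward: 3,300,000 × 1.041000 × 1.8308 = ILS 6,289,347.24.
Route B — convert at spot, deposit ILS: 3,300,000 × 1.9027 × 1.029958333 = ILS 6,467,015.68.
The quoted forward undervalues NZD, so borrow NZD, convert to ILS at spot, deposit the ILS at 7.19%, and buy NZD forward at 1.8308 to cover the loan.
Arbitrage profit = |6,289,347.24 − 6,467,015.68| = ILS 177,668.

ILS 177,668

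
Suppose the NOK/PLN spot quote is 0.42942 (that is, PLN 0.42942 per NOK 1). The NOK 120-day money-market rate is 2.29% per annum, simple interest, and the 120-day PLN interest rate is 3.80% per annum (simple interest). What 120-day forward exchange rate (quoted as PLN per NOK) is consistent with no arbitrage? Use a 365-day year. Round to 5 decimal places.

0.43154

T = 120/365 years.
PLN growth factor: 1 + 0.0380×120/365 = 1.0124932.
NOK growth factor: 1 + 0.0229×120/365 = 1.0075288.
Forward (PLN per NOK) = 0.42942 × 1.0124932 / 1.0075288 = 0.4315359.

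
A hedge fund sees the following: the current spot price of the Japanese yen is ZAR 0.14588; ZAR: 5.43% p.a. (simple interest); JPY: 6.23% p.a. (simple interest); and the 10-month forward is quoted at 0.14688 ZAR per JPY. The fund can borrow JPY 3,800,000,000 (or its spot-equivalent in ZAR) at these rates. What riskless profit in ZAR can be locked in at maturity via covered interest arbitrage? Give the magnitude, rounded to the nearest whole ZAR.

ZAR 7,692,910

T = 10/12 years.
Route A — deposit JPY, sell forward: 3,800,000,000 × 1.05191666667 × 0.14688 = ZAR 587,120,976.00.
Route B — convert at spot, deposit ZAR: 3,800,000,000 × 0.14588 × 1.045250 = ZAR 579,428,066.00.
The quoted forward overvalues JPY, so borrow ZAR, buy JPY at spot, deposit the JPY at 6.23%, and sell the proceeds forward at 0.14688.
The gap between the two covered legs is ZAR 7,692,910.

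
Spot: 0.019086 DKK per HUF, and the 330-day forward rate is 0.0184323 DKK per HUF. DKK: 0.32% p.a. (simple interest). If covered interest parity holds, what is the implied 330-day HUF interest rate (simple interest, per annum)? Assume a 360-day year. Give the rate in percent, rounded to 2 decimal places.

T = 330/360 years.
F/S = 0.0184323/0.019086 = 0.9657498 = (growth of DKK) / (growth of HUF).
The DKK side grows by 1 + 0.0032×330/360 = 1.0029333.
That pins the HUF growth at 1.0385022.
r = (1.0385022 − 1)/(330/360) = 0.042002 → 4.20%.

4.20%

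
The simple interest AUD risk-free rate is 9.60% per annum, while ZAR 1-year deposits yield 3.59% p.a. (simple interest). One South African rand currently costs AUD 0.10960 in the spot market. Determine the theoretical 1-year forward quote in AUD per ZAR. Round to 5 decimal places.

T = 1 year.
AUD growth factor: 1 + 0.0960×1 = 1.096000.
Growth of 1 ZAR over T: 1 + 0.0359×1 = 1.035900.
So F = 0.1096 × 1.096000 / 1.035900 = 0.1159587 (AUD/ZAR).

0.11596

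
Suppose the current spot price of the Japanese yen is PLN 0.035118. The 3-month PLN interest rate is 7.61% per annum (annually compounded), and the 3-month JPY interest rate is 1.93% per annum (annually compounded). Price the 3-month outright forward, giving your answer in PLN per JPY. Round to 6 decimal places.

0.035597

T = 3/12 years.
PLN accumulates by (1 + 0.0761)^(3/12) = 1.018505.
JPY growth factor: (1 + 0.0193)^(3/12) = 1.0047905.
CIP: F = S · (grow PLN)/(grow JPY) = 0.035118 × 1.018505/1.0047905 = 0.03559733 PLN per JPY.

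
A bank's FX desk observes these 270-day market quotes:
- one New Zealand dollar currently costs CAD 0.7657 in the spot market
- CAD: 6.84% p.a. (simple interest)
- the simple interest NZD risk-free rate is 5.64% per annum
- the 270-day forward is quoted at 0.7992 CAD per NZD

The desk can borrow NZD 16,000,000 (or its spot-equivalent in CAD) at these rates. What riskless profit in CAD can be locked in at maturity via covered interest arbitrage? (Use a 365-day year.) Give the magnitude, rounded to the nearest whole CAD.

T = 270/365 years.
Keep in NZD, deliver into the forward: 16,000,000·1.0417205479·0.7992 = CAD 13,320,688.99.
Swap to CAD now, deposit: 16,000,000·0.7657·1.0505972603 = CAD 12,871,077.16.
The quoted forward overvalues NZD, so borrow CAD, buy NZD at spot, deposit the NZD at 5.64%, and sell the proceeds forward at 0.7992.
Arbitrage profit = |13,320,688.99 − 12,871,077.16| = CAD 449,612.

CAD 449,612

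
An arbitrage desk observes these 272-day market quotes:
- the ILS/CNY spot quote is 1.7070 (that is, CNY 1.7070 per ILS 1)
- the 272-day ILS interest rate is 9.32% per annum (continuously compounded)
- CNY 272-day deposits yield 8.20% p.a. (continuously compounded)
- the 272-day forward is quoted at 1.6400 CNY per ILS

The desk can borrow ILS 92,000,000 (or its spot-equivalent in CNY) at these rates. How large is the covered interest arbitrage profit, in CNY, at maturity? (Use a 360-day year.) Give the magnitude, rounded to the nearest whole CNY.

CNY 5,193,823

T = 272/360 years.
Invest the ILS and cover forward: 92,000,000 × 1.07295634495 × 1.6400 = CNY 161,887,653.33.
Convert at spot and invest in CNY: 92,000,000 × 1.7070 × 1.06391505856 = CNY 167,081,476.46.
The quoted forward undervalues ILS, so borrow ILS, convert to CNY at spot, deposit the CNY at 8.20%, and buy ILS forward at 1.6400 to cover the loan.
The gap between the two covered legs is CNY 5,193,823.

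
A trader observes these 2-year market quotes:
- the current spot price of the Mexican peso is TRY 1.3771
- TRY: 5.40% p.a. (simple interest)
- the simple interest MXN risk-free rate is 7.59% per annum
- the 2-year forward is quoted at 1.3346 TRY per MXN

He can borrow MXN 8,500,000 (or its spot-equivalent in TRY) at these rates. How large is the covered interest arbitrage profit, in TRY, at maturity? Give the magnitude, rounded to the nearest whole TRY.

T = 2 years.
Invest the MXN and cover forward: 8,500,000 × 1.151800 × 1.3346 = TRY 13,066,134.38.
Convert at spot and invest in TRY: 8,500,000 × 1.3771 × 1.108000 = TRY 12,969,527.80.
The quoted forward overvalues MXN, so borrow TRY, buy MXN at spot, deposit the MXN at 7.59%, and sell the proceeds forward at 1.3346.
The gap between the two covered legs is TRY 96,607.

TRY 96,607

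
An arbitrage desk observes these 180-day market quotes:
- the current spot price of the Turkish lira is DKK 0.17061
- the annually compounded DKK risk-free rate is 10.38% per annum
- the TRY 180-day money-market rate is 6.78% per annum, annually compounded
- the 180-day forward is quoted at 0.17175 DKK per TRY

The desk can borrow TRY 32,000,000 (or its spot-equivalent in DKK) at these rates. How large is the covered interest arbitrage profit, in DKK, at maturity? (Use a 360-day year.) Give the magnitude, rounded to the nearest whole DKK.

T = 180/360 years.
Route A — deposit TRY, sell forward: 32,000,000 × 1.033344086 × 0.17175 = DKK 5,679,259.10.
Route B — convert at spot, deposit DKK: 32,000,000 × 0.17061 × 1.050618865 = DKK 5,735,874.71.
The quoted forward undervalues TRY, so borrow TRY, convert to DKK at spot, deposit the DKK at 10.38%, and buy TRY forward at 0.17175 to cover the loan.
Profit = 5,735,874.71 − 5,679,259.10 = DKK 56,616.

DKK 56,616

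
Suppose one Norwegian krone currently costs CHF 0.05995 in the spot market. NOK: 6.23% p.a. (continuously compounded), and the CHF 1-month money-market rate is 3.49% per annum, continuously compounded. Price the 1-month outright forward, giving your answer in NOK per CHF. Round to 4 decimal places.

16.7187

T = 1/12 years.
Growth of 1 CHF over T: e^(0.0349×1/12) = 1.00291257.
NOK accumulates by e^(0.0623×1/12) = 1.00520517.
Forward (CHF per NOK) = 0.05995 × 1.00291257 / 1.00520517 = 0.059813270.
Invert for NOK per CHF: 1 / 0.059813270 = 16.7187.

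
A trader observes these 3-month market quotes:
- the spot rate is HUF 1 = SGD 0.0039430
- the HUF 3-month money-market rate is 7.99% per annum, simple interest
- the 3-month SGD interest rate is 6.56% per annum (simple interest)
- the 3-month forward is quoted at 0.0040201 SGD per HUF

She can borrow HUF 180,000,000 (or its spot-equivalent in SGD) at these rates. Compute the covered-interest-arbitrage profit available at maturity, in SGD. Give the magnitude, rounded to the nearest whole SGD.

T = 3/12 years.
Keep in HUF, deliver into the forward: 180,000,000·1.019975·0.0040201 = SGD 738,072.27.
Swap to SGD now, deposit: 180,000,000·0.0039430·1.016400 = SGD 721,379.74.
The quoted forward overvalues HUF, so borrow SGD, buy HUF at spot, deposit the HUF at 7.99%, and sell the proceeds forward at 0.0040201.
Arbitrage profit = |738,072.27 − 721,379.74| = SGD 16,693.

SGD 16,693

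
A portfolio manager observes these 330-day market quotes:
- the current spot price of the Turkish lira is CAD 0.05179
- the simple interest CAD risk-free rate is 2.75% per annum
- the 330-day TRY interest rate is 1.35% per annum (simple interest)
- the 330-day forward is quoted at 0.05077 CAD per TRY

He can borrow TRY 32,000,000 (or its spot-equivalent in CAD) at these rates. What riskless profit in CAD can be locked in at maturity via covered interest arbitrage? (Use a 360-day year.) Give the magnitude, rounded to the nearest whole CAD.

T = 330/360 years.
Invest the TRY and cover forward: 32,000,000 × 1.012375 × 0.05077 = CAD 1,644,744.92.
Convert at spot and invest in CAD: 32,000,000 × 0.05179 × 1.025208333 = CAD 1,699,057.27.
The quoted forward undervalues TRY, so borrow TRY, convert to CAD at spot, deposit the CAD at 2.75%, and buy TRY forward at 0.05077 to cover the loan.
The gap between the two covered legs is CAD 54,312.

CAD 54,312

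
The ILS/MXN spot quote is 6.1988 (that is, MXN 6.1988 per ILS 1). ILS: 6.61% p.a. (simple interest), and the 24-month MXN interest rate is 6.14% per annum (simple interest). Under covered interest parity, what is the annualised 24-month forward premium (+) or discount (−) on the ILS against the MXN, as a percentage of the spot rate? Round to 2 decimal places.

T = 2 years.
F = S · g_MXN/g_ILS = 6.1988 × 1.122800/1.132200 = 6.1473350.
Annualised premium = (F − S)/S × (1/T) = (6.1473350 − 6.1988)/6.1988 ÷ 2 = -0.42%.

-0.42%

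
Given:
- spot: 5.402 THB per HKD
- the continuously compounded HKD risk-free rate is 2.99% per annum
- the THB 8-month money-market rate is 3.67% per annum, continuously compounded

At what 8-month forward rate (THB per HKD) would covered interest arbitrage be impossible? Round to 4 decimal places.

T = 8/12 years.
Growth of 1 THB over T: e^(0.0367×8/12) = 1.0247684.
HKD accumulates by e^(0.0299×8/12) = 1.0201333.
CIP: F = S · (grow THB)/(grow HKD) = 5.402 × 1.0247684/1.0201333 = 5.426545 THB per HKD.

5.4265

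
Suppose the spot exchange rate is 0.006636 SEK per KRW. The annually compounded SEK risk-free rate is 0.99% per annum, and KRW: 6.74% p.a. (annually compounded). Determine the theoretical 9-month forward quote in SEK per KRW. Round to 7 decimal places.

T = 9/12 years.
SEK growth factor: (1 + 0.0099)^(9/12) = 1.0074158.
Growth of 1 KRW over T: (1 + 0.0674)^(9/12) = 1.0501356.
CIP: F = S · (grow SEK)/(grow KRW) = 0.006636 × 1.0074158/1.0501356 = 0.006366046 SEK per KRW.

0.0063660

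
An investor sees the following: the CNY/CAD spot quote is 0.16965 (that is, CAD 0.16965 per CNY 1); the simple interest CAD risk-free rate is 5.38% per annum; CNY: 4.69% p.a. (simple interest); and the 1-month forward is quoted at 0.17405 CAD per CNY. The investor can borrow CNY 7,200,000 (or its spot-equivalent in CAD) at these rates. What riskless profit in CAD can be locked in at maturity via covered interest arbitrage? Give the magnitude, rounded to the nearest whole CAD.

CAD 31,101

T = 1/12 years.
Invest the CNY and cover forward: 7,200,000 × 1.003908333 × 0.17405 = CAD 1,258,057.77.
Convert at spot and invest in CAD: 7,200,000 × 0.16965 × 1.004483333 = CAD 1,226,956.30.
The quoted forward overvalues CNY, so borrow CAD, buy CNY at spot, deposit the CNY at 4.69%, and sell the proceeds forward at 0.17405.
The gap between the two covered legs is CAD 31,101.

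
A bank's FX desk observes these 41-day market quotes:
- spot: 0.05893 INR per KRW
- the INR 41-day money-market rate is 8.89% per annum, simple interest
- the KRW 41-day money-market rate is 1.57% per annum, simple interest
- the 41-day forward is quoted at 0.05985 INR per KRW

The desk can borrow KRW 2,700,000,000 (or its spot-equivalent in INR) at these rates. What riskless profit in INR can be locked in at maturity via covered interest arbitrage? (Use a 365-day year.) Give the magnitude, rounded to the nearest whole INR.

INR 1,180,096

T = 41/365 years.
Invest the KRW and cover forward: 2,700,000,000 × 1.00176356164 × 0.05985 = INR 161,879,982.74.
Convert at spot and invest in INR: 2,700,000,000 × 0.05893 × 1.0099860274 = INR 160,699,886.81.
The quoted forward overvalues KRW, so borrow INR, buy KRW at spot, deposit the KRW at 1.57%, and sell the proceeds forward at 0.05985.
Profit = 161,879,982.74 − 160,699,886.81 = INR 1,180,096.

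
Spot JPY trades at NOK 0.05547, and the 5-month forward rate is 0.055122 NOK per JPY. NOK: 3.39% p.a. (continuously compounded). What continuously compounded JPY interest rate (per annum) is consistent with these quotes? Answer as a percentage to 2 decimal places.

4.90%

T = 5/12 years.
F/S = 0.055122/0.05547 = 0.9937263 = (growth of NOK) / (growth of JPY).
NOK growth factor: e^(0.0339×5/12) = 1.0142252.
So the JPY growth factor = 1.0206283.
r = ln(1.0206283)/(5/12) = 0.049004 → 4.90%.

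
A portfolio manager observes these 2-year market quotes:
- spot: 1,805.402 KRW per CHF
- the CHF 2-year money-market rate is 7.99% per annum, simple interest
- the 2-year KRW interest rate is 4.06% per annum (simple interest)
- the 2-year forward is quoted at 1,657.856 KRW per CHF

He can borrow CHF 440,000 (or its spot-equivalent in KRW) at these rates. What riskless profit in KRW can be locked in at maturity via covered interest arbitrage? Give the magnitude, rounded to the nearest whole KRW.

KRW 12,856,472

T = 2 years.
Keep in CHF, deliver into the forward: 440,000·1.159800·1657.856 = KRW 846,023,811.07.
Swap to KRW now, deposit: 440,000·1805.402·1.081200 = KRW 858,880,282.66.
The quoted forward undervalues CHF, so borrow CHF, convert to KRW at spot, deposit the KRW at 4.06%, and buy CHF forward at 1,657.856 to cover the loan.
Arbitrage profit = |846,023,811.07 − 858,880,282.66| = KRW 12,856,472.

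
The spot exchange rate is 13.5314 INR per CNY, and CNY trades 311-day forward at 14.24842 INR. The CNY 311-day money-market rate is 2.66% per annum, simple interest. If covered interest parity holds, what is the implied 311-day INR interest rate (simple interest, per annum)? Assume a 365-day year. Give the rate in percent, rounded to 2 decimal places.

T = 311/365 years.
CIP gives F = S · g_INR/g_CNY, so g_INR/g_CNY = 14.24842/13.5314 = 1.0529893.
CNY growth factor: 1 + 0.0266×311/365 = 1.0226647.
So the INR growth factor = 1.076855.
(1.076855 − 1)/T = 0.090200, i.e. 9.02%.

9.02%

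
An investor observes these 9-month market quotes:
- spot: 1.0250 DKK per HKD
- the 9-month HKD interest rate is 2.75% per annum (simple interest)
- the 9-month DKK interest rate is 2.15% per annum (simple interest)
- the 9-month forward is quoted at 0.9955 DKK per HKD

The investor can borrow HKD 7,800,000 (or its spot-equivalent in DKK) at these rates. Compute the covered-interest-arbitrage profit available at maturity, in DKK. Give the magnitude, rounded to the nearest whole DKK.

DKK 198,868

T = 9/12 years.
Route A — deposit HKD, sell forward: 7,800,000 × 1.020625 × 0.9955 = DKK 7,925,051.06.
Route B — convert at spot, deposit DKK: 7,800,000 × 1.0250 × 1.016125 = DKK 8,123,919.38.
The quoted forward undervalues HKD, so borrow HKD, convert to DKK at spot, deposit the DKK at 2.15%, and buy HKD forward at 0.9955 to cover the loan.
Profit = 8,123,919.38 − 7,925,051.06 = DKK 198,868.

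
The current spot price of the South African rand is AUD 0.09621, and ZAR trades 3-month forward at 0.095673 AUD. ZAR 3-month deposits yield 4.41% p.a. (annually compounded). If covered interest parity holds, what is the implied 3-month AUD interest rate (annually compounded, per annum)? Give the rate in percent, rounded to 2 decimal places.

T = 3/12 years.
By CIP, F/S equals the AUD-to-ZAR growth ratio: 0.095673/0.09621 = 0.9944185.
The ZAR side grows by (1 + 0.0441)^(3/12) = 1.0108472.
Hence g_AUD = 1.0052052.
Annualise: 1.0052052^(12/3) − 1 = 0.020984 = 2.10%.

2.10%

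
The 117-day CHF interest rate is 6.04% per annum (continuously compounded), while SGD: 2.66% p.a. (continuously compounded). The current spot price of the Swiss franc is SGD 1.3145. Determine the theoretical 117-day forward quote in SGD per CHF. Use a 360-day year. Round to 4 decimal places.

T = 117/360 years.
SGD growth factor: e^(0.0266×117/360) = 1.0086825.
CHF growth factor: e^(0.0604×117/360) = 1.0198239.
Forward (SGD per CHF) = 1.3145 × 1.0086825 / 1.0198239 = 1.300139.

1.3001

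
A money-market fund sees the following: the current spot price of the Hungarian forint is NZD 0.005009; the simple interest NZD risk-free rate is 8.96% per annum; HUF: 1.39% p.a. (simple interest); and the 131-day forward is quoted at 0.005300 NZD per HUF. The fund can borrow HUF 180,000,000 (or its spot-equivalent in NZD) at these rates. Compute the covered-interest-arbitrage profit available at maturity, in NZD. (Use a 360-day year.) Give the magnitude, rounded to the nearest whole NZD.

T = 131/360 years.
Invest the HUF and cover forward: 180,000,000 × 1.00505806 × 0.005300 = NZD 958,825.39.
Convert at spot and invest in NZD: 180,000,000 × 0.005009 × 1.03260444 = NZD 931,016.82.
The quoted forward overvalues HUF, so borrow NZD, buy HUF at spot, deposit the HUF at 1.39%, and sell the proceeds forward at 0.005300.
Profit = 958,825.39 − 931,016.82 = NZD 27,809.

NZD 27,809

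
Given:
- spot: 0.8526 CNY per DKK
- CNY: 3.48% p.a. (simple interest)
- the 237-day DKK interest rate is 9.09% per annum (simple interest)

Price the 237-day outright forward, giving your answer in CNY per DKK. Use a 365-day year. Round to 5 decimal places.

0.82327

T = 237/365 years.
Growth of 1 CNY over T: 1 + 0.0348×237/365 = 1.0225962.
DKK growth factor: 1 + 0.0909×237/365 = 1.0590227.
So F = 0.8526 × 1.0225962 / 1.0590227 = 0.8232737 (CNY/DKK).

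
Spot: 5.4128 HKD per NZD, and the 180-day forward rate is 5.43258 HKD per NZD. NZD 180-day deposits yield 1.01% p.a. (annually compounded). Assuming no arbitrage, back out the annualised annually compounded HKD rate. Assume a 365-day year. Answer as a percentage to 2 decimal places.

1.76%

T = 180/365 years.
CIP gives F = S · g_HKD/g_NZD, so g_HKD/g_NZD = 5.43258/5.4128 = 1.0036543.
The NZD side grows by (1 + 0.0101)^(180/365) = 1.0049681.
That pins the HKD growth at 1.0086406.
r = 1.0086406^(365/180) − 1 = 0.017599 → 1.76%.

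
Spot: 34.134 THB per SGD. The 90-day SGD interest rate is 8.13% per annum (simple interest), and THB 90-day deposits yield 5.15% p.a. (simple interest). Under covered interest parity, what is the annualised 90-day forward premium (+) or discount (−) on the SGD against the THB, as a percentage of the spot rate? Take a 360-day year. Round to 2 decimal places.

-2.92%

T = 90/360 years.
F = S · g_THB/g_SGD = 34.134 × 1.012875/1.020325 = 33.884767.
(F − S)/S ÷ T = (33.884767 − 34.134)/34.134/(90/360) = -0.029206 → -2.92%.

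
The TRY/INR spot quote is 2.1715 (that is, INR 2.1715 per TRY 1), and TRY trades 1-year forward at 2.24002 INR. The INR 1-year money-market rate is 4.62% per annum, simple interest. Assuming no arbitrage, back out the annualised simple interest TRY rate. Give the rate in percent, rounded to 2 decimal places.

1.42%

T = 1 year.
F/S = 2.24002/2.1715 = 1.0315542 = (growth of INR) / (growth of TRY).
The INR side grows by 1 + 0.0462×1 = 1.046200.
So the TRY growth factor = 1.0141978.
r = (1.0141978 − 1)/1 = 0.014198 → 1.42%.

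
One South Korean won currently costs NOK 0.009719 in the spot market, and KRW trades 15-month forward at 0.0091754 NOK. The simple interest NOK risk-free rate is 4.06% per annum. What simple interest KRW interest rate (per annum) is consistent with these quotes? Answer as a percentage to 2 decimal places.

T = 15/12 years.
F/S = 0.0091754/0.009719 = 0.9440683 = (growth of NOK) / (growth of KRW).
NOK growth factor: 1 + 0.0406×15/12 = 1.050750.
So the KRW growth factor = 1.1130021.
(1.1130021 − 1)/T = 0.090402, i.e. 9.04%.

9.04%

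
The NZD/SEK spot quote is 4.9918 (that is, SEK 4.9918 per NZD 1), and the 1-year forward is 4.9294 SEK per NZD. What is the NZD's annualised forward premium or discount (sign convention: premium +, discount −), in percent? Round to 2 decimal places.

T = 1 year.
NZD trades forward at -1.25005% vs spot over the period.
Annualise by dividing by T: -0.0125005 / 1 = -0.012500 → -1.25%.

-1.25%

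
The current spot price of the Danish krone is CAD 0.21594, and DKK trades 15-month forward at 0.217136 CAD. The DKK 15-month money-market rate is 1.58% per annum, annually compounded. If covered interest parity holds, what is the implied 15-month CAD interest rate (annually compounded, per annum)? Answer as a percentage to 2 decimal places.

T = 15/12 years.
By CIP, F/S equals the CAD-to-DKK growth ratio: 0.217136/0.21594 = 1.0055386.
DKK growth factor: (1 + 0.0158)^(15/12) = 1.0197889.
So the CAD growth factor = 1.0254371.
Annualise: 1.0254371^(12/15) − 1 = 0.020298 = 2.03%.

2.03%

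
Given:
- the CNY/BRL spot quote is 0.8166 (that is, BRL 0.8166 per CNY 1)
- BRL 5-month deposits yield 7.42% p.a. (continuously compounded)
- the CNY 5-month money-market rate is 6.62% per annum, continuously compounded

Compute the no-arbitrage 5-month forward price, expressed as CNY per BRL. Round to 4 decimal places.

1.2205

T = 5/12 years.
Growth of 1 BRL over T: e^(0.0742×5/12) = 1.0313996.
Growth of 1 CNY over T: e^(0.0662×5/12) = 1.0279673.
So F = 0.8166 × 1.0313996 / 1.0279673 = 0.8193266 (BRL/CNY).
Invert for CNY per BRL: 1 / 0.8193266 = 1.2205.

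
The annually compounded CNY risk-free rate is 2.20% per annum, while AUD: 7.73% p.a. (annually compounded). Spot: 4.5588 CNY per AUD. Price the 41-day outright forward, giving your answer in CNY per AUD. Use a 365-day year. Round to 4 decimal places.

T = 41/365 years.
CNY growth factor: (1 + 0.0220)^(41/365) = 1.0024474.
Growth of 1 AUD over T: (1 + 0.0773)^(41/365) = 1.0083988.
Forward (CNY per AUD) = 4.5588 × 1.0024474 / 1.0083988 = 4.531895.

4.5319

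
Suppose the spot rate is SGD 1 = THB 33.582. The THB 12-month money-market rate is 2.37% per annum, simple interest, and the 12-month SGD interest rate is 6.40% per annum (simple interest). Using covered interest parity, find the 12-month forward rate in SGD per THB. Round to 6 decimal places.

0.030950

T = 1 year.
THB growth factor: 1 + 0.0237×1 = 1.023700.
SGD growth factor: 1 + 0.0640×1 = 1.064000.
CIP: F = S · (grow THB)/(grow SGD) = 33.582 × 1.023700/1.064000 = 32.31005 THB per SGD.
Quoted the other way: 1/32.31005 = 0.030950 SGD per THB.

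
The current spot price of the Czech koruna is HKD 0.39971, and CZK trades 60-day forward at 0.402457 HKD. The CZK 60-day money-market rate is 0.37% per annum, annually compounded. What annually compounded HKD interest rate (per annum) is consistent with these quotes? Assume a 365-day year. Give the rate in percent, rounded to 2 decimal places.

4.64%

T = 60/365 years.
F/S = 0.402457/0.39971 = 1.0068725 = (growth of HKD) / (growth of CZK).
CZK growth factor: (1 + 0.0037)^(60/365) = 1.0006073.
Hence g_HKD = 1.007484.
r = 1.007484^(365/60) − 1 = 0.046403 → 4.64%.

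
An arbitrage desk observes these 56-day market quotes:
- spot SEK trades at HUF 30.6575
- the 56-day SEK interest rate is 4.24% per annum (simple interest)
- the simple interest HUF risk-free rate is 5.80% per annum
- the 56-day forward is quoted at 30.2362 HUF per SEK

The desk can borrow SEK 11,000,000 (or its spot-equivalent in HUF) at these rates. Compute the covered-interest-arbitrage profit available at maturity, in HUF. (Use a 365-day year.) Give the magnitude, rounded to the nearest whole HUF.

T = 56/365 years.
Keep in SEK, deliver into the forward: 11,000,000·1.00650520548·30.2362 = HUF 334,761,819.63.
Swap to HUF now, deposit: 11,000,000·30.6575·1.00889863014 = HUF 340,233,407.29.
The quoted forward undervalues SEK, so borrow SEK, convert to HUF at spot, deposit the HUF at 5.80%, and buy SEK forward at 30.2362 to cover the loan.
Profit = 340,233,407.29 − 334,761,819.63 = HUF 5,471,588.

HUF 5,471,588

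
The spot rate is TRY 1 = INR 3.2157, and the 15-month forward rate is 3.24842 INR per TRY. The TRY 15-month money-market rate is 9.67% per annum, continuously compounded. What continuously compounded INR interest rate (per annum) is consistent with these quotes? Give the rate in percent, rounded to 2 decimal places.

T = 15/12 years.
F/S = 3.24842/3.2157 = 1.0101751 = (growth of INR) / (growth of TRY).
TRY growth factor: e^(0.0967×15/12) = 1.1284838.
So the INR growth factor = 1.1399662.
Take logs: ln 1.1399662 / (15/12) = 0.104799, so 10.48%.

10.48%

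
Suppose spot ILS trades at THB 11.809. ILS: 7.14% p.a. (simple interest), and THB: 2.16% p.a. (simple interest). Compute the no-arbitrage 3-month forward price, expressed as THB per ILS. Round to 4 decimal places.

T = 3/12 years.
Growth of 1 THB over T: 1 + 0.0216×3/12 = 1.005400.
Growth of 1 ILS over T: 1 + 0.0714×3/12 = 1.017850.
CIP: F = S · (grow THB)/(grow ILS) = 11.809 × 1.005400/1.017850 = 11.664556 THB per ILS.

11.6646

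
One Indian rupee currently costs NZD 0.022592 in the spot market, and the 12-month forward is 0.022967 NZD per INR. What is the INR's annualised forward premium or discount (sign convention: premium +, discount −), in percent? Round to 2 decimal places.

+1.66%

T = 1 year.
INR trades forward at +1.65988% vs spot over the period.
Annualise by dividing by T: 0.0165988 / 1 = 0.016599 → 1.66%.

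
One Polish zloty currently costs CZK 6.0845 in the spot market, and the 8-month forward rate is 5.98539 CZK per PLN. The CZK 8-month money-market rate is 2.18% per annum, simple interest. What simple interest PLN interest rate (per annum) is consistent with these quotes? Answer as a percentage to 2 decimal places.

T = 8/12 years.
CIP gives F = S · g_CZK/g_PLN, so g_CZK/g_PLN = 5.98539/6.0845 = 0.9837111.
The CZK side grows by 1 + 0.0218×8/12 = 1.0145333.
That pins the PLN growth at 1.0313326.
r = (1.0313326 − 1)/(8/12) = 0.046999 → 4.70%.

4.70%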